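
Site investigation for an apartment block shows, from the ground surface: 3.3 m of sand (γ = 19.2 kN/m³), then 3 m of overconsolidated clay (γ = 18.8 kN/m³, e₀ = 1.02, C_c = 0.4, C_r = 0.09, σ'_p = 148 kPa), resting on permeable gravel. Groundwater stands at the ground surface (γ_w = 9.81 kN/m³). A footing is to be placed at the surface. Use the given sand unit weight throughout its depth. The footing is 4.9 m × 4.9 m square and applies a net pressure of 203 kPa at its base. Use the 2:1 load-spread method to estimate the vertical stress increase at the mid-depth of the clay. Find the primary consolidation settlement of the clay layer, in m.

S_c ≈ 0.0448 m

Mid-depth of clay below the ground surface: z = 3.3 + 3/2 = 4.8 m.
Total vertical stress at mid-clay: σ_v = 19.2×3.3 + 18.8×1.5 = 91.56 kPa.
Pore pressure: u = 9.81×(4.8 − 0) = 47.088 kPa.
Initial effective stress: σ'_0 = σ_v − u = 91.56 − 47.088 = 44.472 kPa.
Stress increase at mid-clay by the 2:1 spreading method:
Δσ = qBL/((B+z)(L+z)) = 203×4.9×4.9/((4.9+4.8)(4.9+4.8)) = 51.802 kPa
Final effective stress: σ'_f = 44.472 + 51.802 = 96.274 kPa.
σ'_f = 96.274 ≤ σ'_p = 148 kPa, so the clay remains overconsolidated and only the recompression index applies:
S_c = C_r·H/(1+e₀)·log₁₀(σ'_f/σ'_0) = 0.09×3/2.02×log₁₀(96.274/44.472)
    = 0.13366 × 0.33542 = 0.04483 m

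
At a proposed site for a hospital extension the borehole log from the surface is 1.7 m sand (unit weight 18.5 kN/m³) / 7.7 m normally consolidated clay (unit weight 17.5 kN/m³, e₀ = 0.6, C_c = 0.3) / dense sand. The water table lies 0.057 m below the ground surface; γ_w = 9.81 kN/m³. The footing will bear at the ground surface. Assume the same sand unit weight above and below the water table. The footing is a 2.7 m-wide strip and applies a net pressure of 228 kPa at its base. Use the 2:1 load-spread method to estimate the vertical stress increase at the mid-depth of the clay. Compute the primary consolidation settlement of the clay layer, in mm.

Mid-depth of clay below the ground surface: z = 1.7 + 7.7/2 = 5.55 m.
Total vertical stress at mid-clay: σ_v = 18.5×1.7 + 17.5×3.85 = 98.825 kPa.
Pore pressure: u = 9.81×(5.55 − 0.057) = 53.886 kPa.
Initial effective stress: σ'_0 = σ_v − u = 98.825 − 53.886 = 44.939 kPa.
Stress increase at mid-clay by the 2:1 spreading method:
Δσ = qB/(B+z) = 228×2.7/(2.7+5.55) = 74.618 kPa
Final effective stress: σ'_f = σ'_0 + Δσ = 44.939 + 74.618 = 119.56 kPa.
Normally consolidated clay, so the full stress increment lies on the virgin compression line:
S_c = C_c·H/(1+e₀)·log₁₀(σ'_f/σ'_0) = 0.3×7.7/(1+0.6)×log₁₀(119.56/44.939)
    = 1.4437 × 0.42496 = 0.6135 m

S_c ≈ 614 mm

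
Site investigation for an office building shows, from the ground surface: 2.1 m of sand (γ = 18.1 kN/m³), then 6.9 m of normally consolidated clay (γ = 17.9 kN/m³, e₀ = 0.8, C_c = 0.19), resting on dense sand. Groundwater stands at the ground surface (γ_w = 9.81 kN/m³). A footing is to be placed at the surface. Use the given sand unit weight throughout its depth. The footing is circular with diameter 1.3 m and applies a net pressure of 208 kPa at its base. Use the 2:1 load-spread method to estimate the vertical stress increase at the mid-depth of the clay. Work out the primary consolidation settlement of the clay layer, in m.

S_c ≈ 0.0484 m

Mid-depth of clay below the ground surface: z = 2.1 + 6.9/2 = 5.55 m.
Total vertical stress at mid-clay: σ_v = 18.1×2.1 + 17.9×3.45 = 99.765 kPa.
Pore pressure: u = 9.81×(5.55 − 0) = 54.446 kPa.
Initial effective stress: σ'_0 = σ_v − u = 99.765 − 54.446 = 45.319 kPa.
Stress increase at mid-clay by the 2:1 spreading method:
Δσ ≈ qD²/(D+z)² = 208×1.3²/(1.3+5.55)² = 7.4915 kPa
Final effective stress: σ'_f = σ'_0 + Δσ = 45.319 + 7.4915 = 52.811 kPa.
Normally consolidated clay, so the full stress increment lies on the virgin compression line:
S_c = C_c·H/(1+e₀)·log₁₀(σ'_f/σ'_0) = 0.19×6.9/(1+0.8)×log₁₀(52.811/45.319)
    = 0.72833 × 0.066444 = 0.04839 m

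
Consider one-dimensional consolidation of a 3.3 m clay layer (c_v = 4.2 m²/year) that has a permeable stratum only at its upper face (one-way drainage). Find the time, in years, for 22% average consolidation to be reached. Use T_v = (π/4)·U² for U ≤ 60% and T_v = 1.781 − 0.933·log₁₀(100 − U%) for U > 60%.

t ≈ 0.0986 years

Drainage path length: H_d = H = 3.3 m (single drainage).
U ≤ 60%: T_v = (π/4)·U² = (π/4)×0.22² = 0.038013.
t = T_v·H_d²/c_v = 0.038013×3.3²/4.2 = 0.09856 years.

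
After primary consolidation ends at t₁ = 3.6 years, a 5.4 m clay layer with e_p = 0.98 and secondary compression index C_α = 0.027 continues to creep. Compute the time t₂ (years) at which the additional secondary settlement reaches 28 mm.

t₂ ≈ 8.64 years

S_s = C_α·H/(1+e_p)·log₁₀(t₂/t₁) ⇒ log₁₀(t₂/t₁) = S_s·(1+e_p)/(C_α·H).
log₁₀(t₂/t₁) = 0.028 × (1+0.98) / (0.027×5.4) = 0.3802
t₂ = t₁ × 10^0.3802 = 3.6 × 2.4 = 8.641 years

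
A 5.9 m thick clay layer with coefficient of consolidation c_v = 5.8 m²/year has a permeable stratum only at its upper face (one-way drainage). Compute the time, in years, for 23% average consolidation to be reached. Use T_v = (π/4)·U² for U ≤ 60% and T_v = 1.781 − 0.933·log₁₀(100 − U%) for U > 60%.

t ≈ 0.249 years

Drainage path length: H_d = H = 5.9 m (single drainage).
U ≤ 60%: T_v = (π/4)·U² = (π/4)×0.23² = 0.041548.
t = T_v·H_d²/c_v = 0.041548×5.9²/5.8 = 0.2494 years.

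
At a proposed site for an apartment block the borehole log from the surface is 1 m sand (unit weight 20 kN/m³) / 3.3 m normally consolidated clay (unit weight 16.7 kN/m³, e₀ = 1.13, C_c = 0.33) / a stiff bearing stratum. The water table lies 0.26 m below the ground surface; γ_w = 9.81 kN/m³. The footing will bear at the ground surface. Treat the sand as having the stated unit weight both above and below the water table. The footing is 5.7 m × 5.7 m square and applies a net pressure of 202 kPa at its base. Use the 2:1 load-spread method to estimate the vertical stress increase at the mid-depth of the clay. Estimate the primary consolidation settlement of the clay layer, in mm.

Mid-depth of clay below the ground surface: z = 1 + 3.3/2 = 2.65 m.
Total vertical stress at mid-clay: σ_v = 20×1 + 16.7×1.65 = 47.555 kPa.
Pore pressure: u = 9.81×(2.65 − 0.26) = 23.446 kPa.
Initial effective stress: σ'_0 = σ_v − u = 47.555 − 23.446 = 24.109 kPa.
Stress increase at mid-clay by the 2:1 spreading method:
Δσ = qBL/((B+z)(L+z)) = 202×5.7×5.7/((5.7+2.65)(5.7+2.65)) = 94.13 kPa
Final effective stress: σ'_f = σ'_0 + Δσ = 24.109 + 94.13 = 118.24 kPa.
Normally consolidated clay, so the full stress increment lies on the virgin compression line:
S_c = C_c·H/(1+e₀)·log₁₀(σ'_f/σ'_0) = 0.33×3.3/(1+1.13)×log₁₀(118.24/24.109)
    = 0.51127 × 0.69059 = 0.3531 m

S_c ≈ 353 mm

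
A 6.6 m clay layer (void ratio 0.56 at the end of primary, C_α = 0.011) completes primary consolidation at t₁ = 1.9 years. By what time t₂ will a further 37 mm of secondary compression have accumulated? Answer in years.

S_s = C_α·H/(1+e_p)·log₁₀(t₂/t₁) ⇒ log₁₀(t₂/t₁) = S_s·(1+e_p)/(C_α·H).
log₁₀(t₂/t₁) = 0.037 × (1+0.56) / (0.011×6.6) = 0.795
t₂ = t₁ × 10^0.795 = 1.9 × 6.238 = 11.85 years

t₂ ≈ 11.9 years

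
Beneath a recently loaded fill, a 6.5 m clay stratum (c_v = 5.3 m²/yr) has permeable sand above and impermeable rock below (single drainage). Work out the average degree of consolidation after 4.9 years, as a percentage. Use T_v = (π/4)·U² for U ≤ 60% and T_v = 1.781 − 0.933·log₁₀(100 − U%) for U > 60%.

Drainage path length: H_d = H = 6.5 m (single drainage).
T_v = c_v·t/H_d² = 5.3×4.9/6.5² = 0.61467.
T_v = 0.61467 corresponds to the U > 60% branch:
U = 1 − 10^((1.781 − T_v)/0.933)/100 = 0.8221

U ≈ 82.2 %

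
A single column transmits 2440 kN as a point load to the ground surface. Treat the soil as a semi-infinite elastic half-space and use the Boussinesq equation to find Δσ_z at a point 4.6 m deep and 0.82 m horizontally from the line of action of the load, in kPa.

Δσ_z ≈ 50.9 kPa

Boussinesq vertical stress below a point load on an elastic half-space:
Δσ_z = 3P/(2πz²) · [1 + (r/z)²]^(−5/2)
r/z = 0.82/4.6 = 0.17826; [1+(r/z)²]^(−5/2) = 0.92477.
Δσ_z = 3×2440/(2π×4.6²) × 0.92477 = 55.057 × 0.92477 = 50.92 kPa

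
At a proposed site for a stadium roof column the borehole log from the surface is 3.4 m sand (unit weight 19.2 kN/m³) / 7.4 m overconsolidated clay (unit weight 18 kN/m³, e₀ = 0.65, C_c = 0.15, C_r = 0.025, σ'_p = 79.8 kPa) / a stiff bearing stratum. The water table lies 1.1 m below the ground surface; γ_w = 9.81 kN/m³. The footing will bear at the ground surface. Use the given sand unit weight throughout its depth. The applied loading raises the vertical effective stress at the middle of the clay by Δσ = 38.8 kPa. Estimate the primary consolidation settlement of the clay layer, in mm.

S_c ≈ 103 mm

Mid-depth of clay below the ground surface: z = 3.4 + 7.4/2 = 7.1 m.
Total vertical stress at mid-clay: σ_v = 19.2×3.4 + 18×3.7 = 131.88 kPa.
Pore pressure: u = 9.81×(7.1 − 1.1) = 58.86 kPa.
Initial effective stress: σ'_0 = σ_v − u = 131.88 − 58.86 = 73.02 kPa.
Final effective stress: σ'_f = 73.02 + 38.8 = 111.82 kPa.
σ'_f = 111.82 > σ'_p = 79.8 kPa, so the stress path crosses the preconsolidation pressure — recompression up to σ'_p, then virgin compression beyond:
S_c = H/(1+e₀)·[C_r·log₁₀(σ'_p/σ'_0) + C_c·log₁₀(σ'_f/σ'_p)]
    = 7.4/1.65 × [0.025×log₁₀(79.8/73.02) + 0.15×log₁₀(111.82/79.8)]
    = 4.4848 × [0.00096403 + 0.021977] = 0.1029 m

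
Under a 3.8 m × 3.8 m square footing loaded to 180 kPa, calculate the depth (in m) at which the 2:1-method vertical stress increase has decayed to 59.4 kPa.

2:1 spreading — at depth z the loaded area has grown by z in each plan dimension:
qB²/(B+z)² = Δσ_z ⇒ z = B(√(q/Δσ_z) − 1) = 3.8×(√(180/59.4) − 1) = 2.815 m

z ≈ 2.81 m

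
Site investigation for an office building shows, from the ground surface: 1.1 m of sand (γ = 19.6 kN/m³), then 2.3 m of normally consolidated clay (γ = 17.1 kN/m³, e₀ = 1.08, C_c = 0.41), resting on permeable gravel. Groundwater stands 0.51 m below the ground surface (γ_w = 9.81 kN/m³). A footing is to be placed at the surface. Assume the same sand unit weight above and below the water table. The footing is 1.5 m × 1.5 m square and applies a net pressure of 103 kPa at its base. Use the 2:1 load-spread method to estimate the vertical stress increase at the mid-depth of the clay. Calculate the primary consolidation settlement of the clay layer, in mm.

S_c ≈ 102 mm

Mid-depth of clay below the ground surface: z = 1.1 + 2.3/2 = 2.25 m.
Total vertical stress at mid-clay: σ_v = 19.6×1.1 + 17.1×1.15 = 41.225 kPa.
Pore pressure: u = 9.81×(2.25 − 0.51) = 17.069 kPa.
Initial effective stress: σ'_0 = σ_v − u = 41.225 − 17.069 = 24.156 kPa.
Stress increase at mid-clay by the 2:1 spreading method:
Δσ = qBL/((B+z)(L+z)) = 103×1.5×1.5/((1.5+2.25)(1.5+2.25)) = 16.48 kPa
Final effective stress: σ'_f = σ'_0 + Δσ = 24.156 + 16.48 = 40.636 kPa.
Normally consolidated clay, so the full stress increment lies on the virgin compression line:
S_c = C_c·H/(1+e₀)·log₁₀(σ'_f/σ'_0) = 0.41×2.3/(1+1.08)×log₁₀(40.636/24.156)
    = 0.45337 × 0.22589 = 0.1024 m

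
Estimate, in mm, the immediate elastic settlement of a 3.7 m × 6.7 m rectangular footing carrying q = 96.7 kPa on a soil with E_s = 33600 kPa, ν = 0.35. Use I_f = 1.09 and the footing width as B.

Immediate (elastic) settlement: S_e = q·B·(1−ν²)/E_s · I_f.
S_e = 96.7 × 3.7 × (1 − 0.35²) / 33600 × 1.09
    = 96.7 × 3.7 × 0.8775 / 33600 × 1.09
    = 0.01019 m = 10.19 mm

S_e ≈ 10.2 mm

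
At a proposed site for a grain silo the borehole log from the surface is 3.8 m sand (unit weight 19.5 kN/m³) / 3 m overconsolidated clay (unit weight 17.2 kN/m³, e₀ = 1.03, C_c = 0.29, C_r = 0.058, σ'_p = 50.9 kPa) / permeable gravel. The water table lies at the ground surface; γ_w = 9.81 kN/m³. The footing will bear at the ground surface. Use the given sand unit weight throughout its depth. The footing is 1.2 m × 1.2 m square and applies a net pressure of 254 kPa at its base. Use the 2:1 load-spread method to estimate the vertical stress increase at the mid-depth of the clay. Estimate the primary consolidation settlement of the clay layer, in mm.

Mid-depth of clay below the ground surface: z = 3.8 + 3/2 = 5.3 m.
Total vertical stress at mid-clay: σ_v = 19.5×3.8 + 17.2×1.5 = 99.9 kPa.
Pore pressure: u = 9.81×(5.3 − 0) = 51.993 kPa.
Initial effective stress: σ'_0 = σ_v − u = 99.9 − 51.993 = 47.907 kPa.
Stress increase at mid-clay by the 2:1 spreading method:
Δσ = qBL/((B+z)(L+z)) = 254×1.2×1.2/((1.2+5.3)(1.2+5.3)) = 8.657 kPa
Final effective stress: σ'_f = 47.907 + 8.657 = 56.564 kPa.
σ'_f = 56.564 > σ'_p = 50.9 kPa, so the stress path crosses the preconsolidation pressure — recompression up to σ'_p, then virgin compression beyond:
S_c = H/(1+e₀)·[C_r·log₁₀(σ'_p/σ'_0) + C_c·log₁₀(σ'_f/σ'_p)]
    = 3/2.03 × [0.058×log₁₀(50.9/47.907) + 0.29×log₁₀(56.564/50.9)]
    = 1.4778 × [0.0015265 + 0.013288] = 0.02189 m

S_c ≈ 21.9 mm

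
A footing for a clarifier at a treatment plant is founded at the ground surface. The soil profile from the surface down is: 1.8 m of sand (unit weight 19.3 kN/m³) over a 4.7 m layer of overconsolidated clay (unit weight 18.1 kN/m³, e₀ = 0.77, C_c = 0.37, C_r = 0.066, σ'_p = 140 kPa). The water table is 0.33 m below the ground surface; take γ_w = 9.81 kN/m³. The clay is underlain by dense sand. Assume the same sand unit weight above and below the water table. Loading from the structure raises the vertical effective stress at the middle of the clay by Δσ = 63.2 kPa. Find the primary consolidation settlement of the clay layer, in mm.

Mid-depth of clay below the ground surface: z = 1.8 + 4.7/2 = 4.15 m.
Total vertical stress at mid-clay: σ_v = 19.3×1.8 + 18.1×2.35 = 77.275 kPa.
Pore pressure: u = 9.81×(4.15 − 0.33) = 37.474 kPa.
Initial effective stress: σ'_0 = σ_v − u = 77.275 − 37.474 = 39.801 kPa.
Final effective stress: σ'_f = 39.801 + 63.2 = 103 kPa.
σ'_f = 103 ≤ σ'_p = 140 kPa, so the clay remains overconsolidated and only the recompression index applies:
S_c = C_r·H/(1+e₀)·log₁₀(σ'_f/σ'_0) = 0.066×4.7/1.77×log₁₀(103/39.801)
    = 0.17526 × 0.41294 = 0.07237 m

S_c ≈ 72.4 mm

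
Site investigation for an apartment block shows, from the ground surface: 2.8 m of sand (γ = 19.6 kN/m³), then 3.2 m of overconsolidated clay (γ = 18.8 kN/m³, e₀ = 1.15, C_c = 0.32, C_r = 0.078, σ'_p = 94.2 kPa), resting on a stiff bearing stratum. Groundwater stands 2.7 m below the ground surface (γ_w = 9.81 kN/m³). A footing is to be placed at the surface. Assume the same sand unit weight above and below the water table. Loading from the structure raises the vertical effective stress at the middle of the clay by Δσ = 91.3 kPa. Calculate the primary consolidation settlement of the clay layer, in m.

Mid-depth of clay below the ground surface: z = 2.8 + 3.2/2 = 4.4 m.
Total vertical stress at mid-clay: σ_v = 19.6×2.8 + 18.8×1.6 = 84.96 kPa.
Pore pressure: u = 9.81×(4.4 − 2.7) = 16.677 kPa.
Initial effective stress: σ'_0 = σ_v − u = 84.96 − 16.677 = 68.283 kPa.
Final effective stress: σ'_f = 68.283 + 91.3 = 159.58 kPa.
σ'_f = 159.58 > σ'_p = 94.2 kPa, so the stress path crosses the preconsolidation pressure — recompression up to σ'_p, then virgin compression beyond:
S_c = H/(1+e₀)·[C_r·log₁₀(σ'_p/σ'_0) + C_c·log₁₀(σ'_f/σ'_p)]
    = 3.2/2.15 × [0.078×log₁₀(94.2/68.283) + 0.32×log₁₀(159.58/94.2)]
    = 1.4884 × [0.0109 + 0.073257] = 0.1253 m

S_c ≈ 0.125 m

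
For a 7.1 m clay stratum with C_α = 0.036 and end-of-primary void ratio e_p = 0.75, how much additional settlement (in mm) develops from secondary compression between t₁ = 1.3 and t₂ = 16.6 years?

S_s ≈ 162 mm

Secondary compression: S_s = C_α·H/(1+e_p)·log₁₀(t₂/t₁)
S_s = 0.036×7.1/(1+0.75)×log₁₀(16.6/1.3)
    = 0.1461 × 1.106 = 0.1616 m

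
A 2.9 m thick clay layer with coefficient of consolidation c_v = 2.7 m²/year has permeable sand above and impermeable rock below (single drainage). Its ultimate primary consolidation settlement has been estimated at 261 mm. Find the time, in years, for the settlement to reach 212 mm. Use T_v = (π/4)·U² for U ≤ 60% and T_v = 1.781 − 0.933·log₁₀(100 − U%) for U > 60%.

Drainage path length: H_d = H = 2.9 m (single drainage).
U = S(t)/S_ult = 212/261 = 0.8123.
U > 60%: T_v = 1.781 − 0.933·log₁₀(100 − 81.226) = 0.59277.
t = T_v·H_d²/c_v = 0.59277×2.9²/2.7 = 1.846 years.

t ≈ 1.85 years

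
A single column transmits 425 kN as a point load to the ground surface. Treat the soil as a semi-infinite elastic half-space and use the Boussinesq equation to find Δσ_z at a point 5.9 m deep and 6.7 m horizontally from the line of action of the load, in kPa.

Δσ_z ≈ 0.735 kPa

Boussinesq vertical stress below a point load on an elastic half-space:
Δσ_z = 3P/(2πz²) · [1 + (r/z)²]^(−5/2)
r/z = 6.7/5.9 = 1.1356; [1+(r/z)²]^(−5/2) = 0.12607.
Δσ_z = 3×425/(2π×5.9²) × 0.12607 = 5.8294 × 0.12607 = 0.7349 kPa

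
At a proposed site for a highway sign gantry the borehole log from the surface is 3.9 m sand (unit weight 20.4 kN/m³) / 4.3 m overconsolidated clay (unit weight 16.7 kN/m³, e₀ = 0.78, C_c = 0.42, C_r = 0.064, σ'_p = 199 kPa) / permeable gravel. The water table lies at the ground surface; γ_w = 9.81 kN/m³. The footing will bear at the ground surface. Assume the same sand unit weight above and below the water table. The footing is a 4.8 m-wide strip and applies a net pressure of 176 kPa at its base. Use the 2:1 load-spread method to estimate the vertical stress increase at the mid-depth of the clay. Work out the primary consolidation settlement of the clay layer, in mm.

S_c ≈ 58.4 mm

Mid-depth of clay below the ground surface: z = 3.9 + 4.3/2 = 6.05 m.
Total vertical stress at mid-clay: σ_v = 20.4×3.9 + 16.7×2.15 = 115.46 kPa.
Pore pressure: u = 9.81×(6.05 − 0) = 59.351 kPa.
Initial effective stress: σ'_0 = σ_v − u = 115.46 − 59.351 = 56.109 kPa.
Stress increase at mid-clay by the 2:1 spreading method:
Δσ = qB/(B+z) = 176×4.8/(4.8+6.05) = 77.862 kPa
Final effective stress: σ'_f = 56.109 + 77.862 = 133.97 kPa.
σ'_f = 133.97 ≤ σ'_p = 199 kPa, so the clay remains overconsolidated and only the recompression index applies:
S_c = C_r·H/(1+e₀)·log₁₀(σ'_f/σ'_0) = 0.064×4.3/1.78×log₁₀(133.97/56.109)
    = 0.1546 × 0.37798 = 0.05844 m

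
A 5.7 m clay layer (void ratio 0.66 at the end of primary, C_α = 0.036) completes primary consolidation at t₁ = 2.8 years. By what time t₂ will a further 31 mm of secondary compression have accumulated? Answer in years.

S_s = C_α·H/(1+e_p)·log₁₀(t₂/t₁) ⇒ log₁₀(t₂/t₁) = S_s·(1+e_p)/(C_α·H).
log₁₀(t₂/t₁) = 0.031 × (1+0.66) / (0.036×5.7) = 0.2508
t₂ = t₁ × 10^0.2508 = 2.8 × 1.781 = 4.988 years

t₂ ≈ 4.99 years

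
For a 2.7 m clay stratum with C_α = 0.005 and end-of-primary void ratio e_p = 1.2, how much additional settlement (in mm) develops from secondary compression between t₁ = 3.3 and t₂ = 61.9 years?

Secondary compression: S_s = C_α·H/(1+e_p)·log₁₀(t₂/t₁)
S_s = 0.005×2.7/(1+1.2)×log₁₀(61.9/3.3)
    = 0.006136 × 1.273 = 0.007813 m

S_s ≈ 7.81 mm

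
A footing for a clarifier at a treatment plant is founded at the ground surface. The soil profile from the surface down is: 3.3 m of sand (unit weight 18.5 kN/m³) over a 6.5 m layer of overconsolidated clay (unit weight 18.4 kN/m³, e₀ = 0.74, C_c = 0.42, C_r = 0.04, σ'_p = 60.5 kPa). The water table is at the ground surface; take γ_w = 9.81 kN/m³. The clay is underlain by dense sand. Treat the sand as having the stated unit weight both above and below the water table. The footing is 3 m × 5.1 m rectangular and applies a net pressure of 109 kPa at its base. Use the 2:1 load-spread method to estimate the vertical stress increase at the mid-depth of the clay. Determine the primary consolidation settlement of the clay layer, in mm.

S_c ≈ 119 mm

Mid-depth of clay below the ground surface: z = 3.3 + 6.5/2 = 6.55 m.
Total vertical stress at mid-clay: σ_v = 18.5×3.3 + 18.4×3.25 = 120.85 kPa.
Pore pressure: u = 9.81×(6.55 − 0) = 64.255 kPa.
Initial effective stress: σ'_0 = σ_v − u = 120.85 − 64.255 = 56.595 kPa.
Stress increase at mid-clay by the 2:1 spreading method:
Δσ = qBL/((B+z)(L+z)) = 109×3×5.1/((3+6.55)(5.1+6.55)) = 14.99 kPa
Final effective stress: σ'_f = 56.595 + 14.99 = 71.585 kPa.
σ'_f = 71.585 > σ'_p = 60.5 kPa, so the stress path crosses the preconsolidation pressure — recompression up to σ'_p, then virgin compression beyond:
S_c = H/(1+e₀)·[C_r·log₁₀(σ'_p/σ'_0) + C_c·log₁₀(σ'_f/σ'_p)]
    = 6.5/1.74 × [0.04×log₁₀(60.5/56.595) + 0.42×log₁₀(71.585/60.5)]
    = 3.7356 × [0.0011591 + 0.030688] = 0.119 m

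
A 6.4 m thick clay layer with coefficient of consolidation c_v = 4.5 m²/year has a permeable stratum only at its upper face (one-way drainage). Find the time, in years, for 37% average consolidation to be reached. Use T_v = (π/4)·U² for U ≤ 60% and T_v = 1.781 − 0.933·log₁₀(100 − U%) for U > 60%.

Drainage path length: H_d = H = 6.4 m (single drainage).
U ≤ 60%: T_v = (π/4)·U² = (π/4)×0.37² = 0.10752.
t = T_v·H_d²/c_v = 0.10752×6.4²/4.5 = 0.9787 years.

t ≈ 0.979 years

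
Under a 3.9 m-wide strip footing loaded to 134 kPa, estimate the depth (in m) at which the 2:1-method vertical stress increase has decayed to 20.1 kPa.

2:1 spreading — at depth z the loaded area has grown by z in each plan dimension:
qB/(B+z) = Δσ_z ⇒ z = qB/Δσ_z − B = 134×3.9/20.1 − 3.9 = 22.1 m

z ≈ 22.1 m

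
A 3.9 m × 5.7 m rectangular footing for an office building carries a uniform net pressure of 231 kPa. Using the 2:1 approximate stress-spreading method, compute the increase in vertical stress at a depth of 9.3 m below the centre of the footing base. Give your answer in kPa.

By the 2:1 method the load spreads at 1 horizontal : 2 vertical, so at depth z the loaded area has grown by z in each plan dimension:
Δσ = qBL/((B+z)(L+z)) = 231×3.9×5.7/((3.9+9.3)(5.7+9.3)) = 25.935 kPa

Δσ_z ≈ 25.9 kPa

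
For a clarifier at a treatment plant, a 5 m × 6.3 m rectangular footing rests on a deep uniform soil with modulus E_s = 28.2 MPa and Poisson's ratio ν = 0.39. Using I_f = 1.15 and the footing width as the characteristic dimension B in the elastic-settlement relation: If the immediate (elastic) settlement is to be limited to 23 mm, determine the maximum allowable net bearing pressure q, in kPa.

E_s = 28.2 MPa = 28200 kPa.
S_e = q·B·(1−ν²)/E_s · I_f  ⇒  q = S_e·E_s / (B·(1−ν²)·I_f).
q = 0.023 × 28200 / (5 × 0.8479 × 1.15) = 133 kPa

q ≈ 133 kPa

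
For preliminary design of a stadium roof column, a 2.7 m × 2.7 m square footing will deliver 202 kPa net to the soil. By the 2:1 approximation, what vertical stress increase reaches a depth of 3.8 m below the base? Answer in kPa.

Δσ_z ≈ 34.9 kPa

By the 2:1 method the load spreads at 1 horizontal : 2 vertical, so at depth z the loaded area has grown by z in each plan dimension:
Δσ = qBL/((B+z)(L+z)) = 202×2.7×2.7/((2.7+3.8)(2.7+3.8)) = 34.854 kPa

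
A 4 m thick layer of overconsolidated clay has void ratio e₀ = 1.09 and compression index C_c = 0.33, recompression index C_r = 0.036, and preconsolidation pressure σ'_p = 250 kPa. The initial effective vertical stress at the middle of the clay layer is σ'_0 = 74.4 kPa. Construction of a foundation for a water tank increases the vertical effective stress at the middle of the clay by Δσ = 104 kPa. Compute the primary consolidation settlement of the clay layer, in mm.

S_c ≈ 26.2 mm

Final effective stress: σ'_f = 74.4 + 104 = 178.4 kPa.
σ'_f = 178.4 ≤ σ'_p = 250 kPa, so the clay remains overconsolidated and only the recompression index applies:
S_c = C_r·H/(1+e₀)·log₁₀(σ'_f/σ'_0) = 0.036×4/2.09×log₁₀(178.4/74.4)
    = 0.0689 × 0.37982 = 0.02617 m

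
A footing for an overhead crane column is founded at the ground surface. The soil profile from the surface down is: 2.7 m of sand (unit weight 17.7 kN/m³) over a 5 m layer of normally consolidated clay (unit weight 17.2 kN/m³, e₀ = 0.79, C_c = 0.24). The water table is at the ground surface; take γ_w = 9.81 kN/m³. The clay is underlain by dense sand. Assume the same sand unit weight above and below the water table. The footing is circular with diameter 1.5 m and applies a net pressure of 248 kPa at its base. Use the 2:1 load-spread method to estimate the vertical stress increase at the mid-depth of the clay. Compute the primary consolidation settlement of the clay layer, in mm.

S_c ≈ 79.2 mm

Mid-depth of clay below the ground surface: z = 2.7 + 5/2 = 5.2 m.
Total vertical stress at mid-clay: σ_v = 17.7×2.7 + 17.2×2.5 = 90.79 kPa.
Pore pressure: u = 9.81×(5.2 − 0) = 51.012 kPa.
Initial effective stress: σ'_0 = σ_v − u = 90.79 − 51.012 = 39.778 kPa.
Stress increase at mid-clay by the 2:1 spreading method:
Δσ ≈ qD²/(D+z)² = 248×1.5²/(1.5+5.2)² = 12.43 kPa
Final effective stress: σ'_f = σ'_0 + Δσ = 39.778 + 12.43 = 52.208 kPa.
Normally consolidated clay, so the full stress increment lies on the virgin compression line:
S_c = C_c·H/(1+e₀)·log₁₀(σ'_f/σ'_0) = 0.24×5/(1+0.79)×log₁₀(52.208/39.778)
    = 0.67039 × 0.11809 = 0.07917 m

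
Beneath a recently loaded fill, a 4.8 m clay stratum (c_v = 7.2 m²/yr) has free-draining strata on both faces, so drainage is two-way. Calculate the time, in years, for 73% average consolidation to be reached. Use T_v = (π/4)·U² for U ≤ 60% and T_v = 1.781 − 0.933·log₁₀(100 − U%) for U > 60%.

Drainage path length: H_d = H/2 = 2.4 m (double drainage).
U > 60%: T_v = 1.781 − 0.933·log₁₀(100 − 73) = 0.44554.
t = T_v·H_d²/c_v = 0.44554×2.4²/7.2 = 0.3564 years.

t ≈ 0.356 years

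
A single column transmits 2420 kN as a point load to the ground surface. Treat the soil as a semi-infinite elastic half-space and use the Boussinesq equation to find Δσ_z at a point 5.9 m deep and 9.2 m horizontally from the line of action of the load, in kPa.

Boussinesq vertical stress below a point load on an elastic half-space:
Δσ_z = 3P/(2πz²) · [1 + (r/z)²]^(−5/2)
r/z = 9.2/5.9 = 1.5593; [1+(r/z)²]^(−5/2) = 0.045845.
Δσ_z = 3×2420/(2π×5.9²) × 0.045845 = 33.193 × 0.045845 = 1.522 kPa

Δσ_z ≈ 1.52 kPa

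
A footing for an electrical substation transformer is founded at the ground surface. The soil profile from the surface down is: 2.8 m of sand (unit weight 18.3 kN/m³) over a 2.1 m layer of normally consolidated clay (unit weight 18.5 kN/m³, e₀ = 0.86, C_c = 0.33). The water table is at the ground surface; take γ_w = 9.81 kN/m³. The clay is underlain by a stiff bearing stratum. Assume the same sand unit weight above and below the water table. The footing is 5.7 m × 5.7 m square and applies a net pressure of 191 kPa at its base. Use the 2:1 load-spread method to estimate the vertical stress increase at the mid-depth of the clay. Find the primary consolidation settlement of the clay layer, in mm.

S_c ≈ 181 mm

Mid-depth of clay below the ground surface: z = 2.8 + 2.1/2 = 3.85 m.
Total vertical stress at mid-clay: σ_v = 18.3×2.8 + 18.5×1.05 = 70.665 kPa.
Pore pressure: u = 9.81×(3.85 − 0) = 37.769 kPa.
Initial effective stress: σ'_0 = σ_v − u = 70.665 − 37.769 = 32.896 kPa.
Stress increase at mid-clay by the 2:1 spreading method:
Δσ = qBL/((B+z)(L+z)) = 191×5.7×5.7/((5.7+3.85)(5.7+3.85)) = 68.042 kPa
Final effective stress: σ'_f = σ'_0 + Δσ = 32.896 + 68.042 = 100.94 kPa.
Normally consolidated clay, so the full stress increment lies on the virgin compression line:
S_c = C_c·H/(1+e₀)·log₁₀(σ'_f/σ'_0) = 0.33×2.1/(1+0.86)×log₁₀(100.94/32.896)
    = 0.37258 × 0.48692 = 0.1814 m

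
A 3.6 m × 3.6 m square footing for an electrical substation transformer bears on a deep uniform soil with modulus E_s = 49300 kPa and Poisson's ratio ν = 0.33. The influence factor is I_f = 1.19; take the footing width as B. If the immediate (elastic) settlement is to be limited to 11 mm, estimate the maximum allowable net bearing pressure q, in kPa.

q ≈ 142 kPa

S_e = q·B·(1−ν²)/E_s · I_f  ⇒  q = S_e·E_s / (B·(1−ν²)·I_f).
q = 0.011 × 49300 / (3.6 × 0.8911 × 1.19) = 142.1 kPa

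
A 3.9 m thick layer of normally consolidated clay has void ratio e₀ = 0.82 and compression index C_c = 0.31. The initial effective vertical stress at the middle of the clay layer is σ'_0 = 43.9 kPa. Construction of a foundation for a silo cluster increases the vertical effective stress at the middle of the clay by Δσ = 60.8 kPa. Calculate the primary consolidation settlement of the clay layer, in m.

Final effective stress: σ'_f = σ'_0 + Δσ = 43.9 + 60.8 = 104.7 kPa.
Normally consolidated clay, so the full stress increment lies on the virgin compression line:
S_c = C_c·H/(1+e₀)·log₁₀(σ'_f/σ'_0) = 0.31×3.9/(1+0.82)×log₁₀(104.7/43.9)
    = 0.66429 × 0.37748 = 0.2508 m

S_c ≈ 0.251 m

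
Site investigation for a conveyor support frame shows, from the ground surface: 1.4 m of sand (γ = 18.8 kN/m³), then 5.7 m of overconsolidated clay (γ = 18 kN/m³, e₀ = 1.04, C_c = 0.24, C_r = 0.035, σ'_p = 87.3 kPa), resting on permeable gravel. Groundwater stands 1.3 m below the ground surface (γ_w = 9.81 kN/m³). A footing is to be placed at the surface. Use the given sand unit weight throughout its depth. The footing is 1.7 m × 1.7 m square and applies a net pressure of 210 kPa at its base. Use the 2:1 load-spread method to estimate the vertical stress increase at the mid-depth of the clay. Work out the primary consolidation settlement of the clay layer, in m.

Mid-depth of clay below the ground surface: z = 1.4 + 5.7/2 = 4.25 m.
Total vertical stress at mid-clay: σ_v = 18.8×1.4 + 18×2.85 = 77.62 kPa.
Pore pressure: u = 9.81×(4.25 − 1.3) = 28.94 kPa.
Initial effective stress: σ'_0 = σ_v − u = 77.62 − 28.94 = 48.68 kPa.
Stress increase at mid-clay by the 2:1 spreading method:
Δσ = qBL/((B+z)(L+z)) = 210×1.7×1.7/((1.7+4.25)(1.7+4.25)) = 17.143 kPa
Final effective stress: σ'_f = 48.68 + 17.143 = 65.823 kPa.
σ'_f = 65.823 ≤ σ'_p = 87.3 kPa, so the clay remains overconsolidated and only the recompression index applies:
S_c = C_r·H/(1+e₀)·log₁₀(σ'_f/σ'_0) = 0.035×5.7/2.04×log₁₀(65.823/48.68)
    = 0.097794 × 0.13103 = 0.01281 m

S_c ≈ 0.0128 m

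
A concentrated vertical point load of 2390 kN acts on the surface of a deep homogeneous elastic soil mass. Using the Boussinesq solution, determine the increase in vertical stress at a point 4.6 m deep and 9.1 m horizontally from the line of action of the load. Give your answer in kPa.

Δσ_z ≈ 1.01 kPa

Boussinesq vertical stress below a point load on an elastic half-space:
Δσ_z = 3P/(2πz²) · [1 + (r/z)²]^(−5/2)
r/z = 9.1/4.6 = 1.9783; [1+(r/z)²]^(−5/2) = 0.018686.
Δσ_z = 3×2390/(2π×4.6²) × 0.018686 = 53.929 × 0.018686 = 1.008 kPa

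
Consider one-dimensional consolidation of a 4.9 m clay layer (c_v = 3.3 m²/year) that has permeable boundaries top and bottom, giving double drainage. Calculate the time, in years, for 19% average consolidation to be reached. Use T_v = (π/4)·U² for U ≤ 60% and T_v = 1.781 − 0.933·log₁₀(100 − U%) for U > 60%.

Drainage path length: H_d = H/2 = 2.45 m (double drainage).
U ≤ 60%: T_v = (π/4)·U² = (π/4)×0.19² = 0.028353.
t = T_v·H_d²/c_v = 0.028353×2.45²/3.3 = 0.05157 years.

t ≈ 0.0516 years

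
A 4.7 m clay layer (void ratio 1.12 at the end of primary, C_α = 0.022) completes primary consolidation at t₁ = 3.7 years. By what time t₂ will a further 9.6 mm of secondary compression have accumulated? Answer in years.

t₂ ≈ 5.82 years

S_s = C_α·H/(1+e_p)·log₁₀(t₂/t₁) ⇒ log₁₀(t₂/t₁) = S_s·(1+e_p)/(C_α·H).
log₁₀(t₂/t₁) = 0.0096 × (1+1.12) / (0.022×4.7) = 0.1968
t₂ = t₁ × 10^0.1968 = 3.7 × 1.573 = 5.821 years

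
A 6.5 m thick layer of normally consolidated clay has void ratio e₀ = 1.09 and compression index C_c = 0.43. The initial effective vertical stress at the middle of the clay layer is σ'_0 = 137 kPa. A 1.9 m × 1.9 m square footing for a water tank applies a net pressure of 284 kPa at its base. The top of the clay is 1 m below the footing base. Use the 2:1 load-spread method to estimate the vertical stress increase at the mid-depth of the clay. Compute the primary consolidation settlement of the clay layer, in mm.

S_c ≈ 105 mm

Mid-depth of clay below the footing base: z = 1 + 6.5/2 = 4.25 m.
Stress increase at mid-clay by the 2:1 spreading method:
Δσ = qBL/((B+z)(L+z)) = 284×1.9×1.9/((1.9+4.25)(1.9+4.25)) = 27.107 kPa
Final effective stress: σ'_f = σ'_0 + Δσ = 137 + 27.107 = 164.11 kPa.
Normally consolidated clay, so the full stress increment lies on the virgin compression line:
S_c = C_c·H/(1+e₀)·log₁₀(σ'_f/σ'_0) = 0.43×6.5/(1+1.09)×log₁₀(164.11/137)
    = 1.3373 × 0.078414 = 0.1049 m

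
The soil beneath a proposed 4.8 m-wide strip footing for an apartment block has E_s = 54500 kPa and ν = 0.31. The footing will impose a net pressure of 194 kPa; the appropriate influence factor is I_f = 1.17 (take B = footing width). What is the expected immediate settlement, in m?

S_e ≈ 0.0181 m

Immediate (elastic) settlement: S_e = q·B·(1−ν²)/E_s · I_f.
S_e = 194 × 4.8 × (1 − 0.31²) / 54500 × 1.17
    = 194 × 4.8 × 0.9039 / 54500 × 1.17
    = 0.01807 m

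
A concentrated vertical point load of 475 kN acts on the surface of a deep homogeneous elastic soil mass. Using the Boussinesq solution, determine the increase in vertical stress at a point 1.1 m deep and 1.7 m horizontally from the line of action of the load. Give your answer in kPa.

Boussinesq vertical stress below a point load on an elastic half-space:
Δσ_z = 3P/(2πz²) · [1 + (r/z)²]^(−5/2)
r/z = 1.7/1.1 = 1.5455; [1+(r/z)²]^(−5/2) = 0.047316.
Δσ_z = 3×475/(2π×1.1²) × 0.047316 = 187.43 × 0.047316 = 8.868 kPa

Δσ_z ≈ 8.87 kPa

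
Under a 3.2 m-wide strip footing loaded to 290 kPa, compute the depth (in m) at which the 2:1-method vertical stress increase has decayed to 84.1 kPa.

z ≈ 7.83 m

2:1 spreading — at depth z the loaded area has grown by z in each plan dimension:
qB/(B+z) = Δσ_z ⇒ z = qB/Δσ_z − B = 290×3.2/84.1 − 3.2 = 7.834 m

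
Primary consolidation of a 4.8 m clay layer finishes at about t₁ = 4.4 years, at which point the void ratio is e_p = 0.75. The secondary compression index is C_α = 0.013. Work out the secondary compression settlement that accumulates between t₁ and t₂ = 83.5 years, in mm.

Secondary compression: S_s = C_α·H/(1+e_p)·log₁₀(t₂/t₁)
S_s = 0.013×4.8/(1+0.75)×log₁₀(83.5/4.4)
    = 0.03566 × 1.278 = 0.04558 m

S_s ≈ 45.6 mm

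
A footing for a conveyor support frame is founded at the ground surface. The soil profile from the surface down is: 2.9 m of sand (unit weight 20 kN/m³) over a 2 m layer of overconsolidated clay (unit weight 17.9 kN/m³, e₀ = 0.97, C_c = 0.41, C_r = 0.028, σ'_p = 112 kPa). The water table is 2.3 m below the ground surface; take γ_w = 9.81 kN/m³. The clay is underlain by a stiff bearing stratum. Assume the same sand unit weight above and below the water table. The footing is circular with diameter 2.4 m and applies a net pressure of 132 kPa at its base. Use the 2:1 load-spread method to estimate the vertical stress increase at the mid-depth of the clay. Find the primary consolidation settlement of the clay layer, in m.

Mid-depth of clay below the ground surface: z = 2.9 + 2/2 = 3.9 m.
Total vertical stress at mid-clay: σ_v = 20×2.9 + 17.9×1 = 75.9 kPa.
Pore pressure: u = 9.81×(3.9 − 2.3) = 15.696 kPa.
Initial effective stress: σ'_0 = σ_v − u = 75.9 − 15.696 = 60.204 kPa.
Stress increase at mid-clay by the 2:1 spreading method:
Δσ ≈ qD²/(D+z)² = 132×2.4²/(2.4+3.9)² = 19.156 kPa
Final effective stress: σ'_f = 60.204 + 19.156 = 79.36 kPa.
σ'_f = 79.36 ≤ σ'_p = 112 kPa, so the clay remains overconsolidated and only the recompression index applies:
S_c = C_r·H/(1+e₀)·log₁₀(σ'_f/σ'_0) = 0.028×2/1.97×log₁₀(79.36/60.204)
    = 0.028426 × 0.11998 = 0.003411 m

S_c ≈ 0.00341 m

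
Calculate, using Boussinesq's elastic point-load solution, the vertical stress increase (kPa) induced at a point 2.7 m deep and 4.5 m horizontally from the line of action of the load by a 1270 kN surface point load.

Boussinesq vertical stress below a point load on an elastic half-space:
Δσ_z = 3P/(2πz²) · [1 + (r/z)²]^(−5/2)
r/z = 4.5/2.7 = 1.6667; [1+(r/z)²]^(−5/2) = 0.03605.
Δσ_z = 3×1270/(2π×2.7²) × 0.03605 = 83.18 × 0.03605 = 2.999 kPa

Δσ_z ≈ 3 kPa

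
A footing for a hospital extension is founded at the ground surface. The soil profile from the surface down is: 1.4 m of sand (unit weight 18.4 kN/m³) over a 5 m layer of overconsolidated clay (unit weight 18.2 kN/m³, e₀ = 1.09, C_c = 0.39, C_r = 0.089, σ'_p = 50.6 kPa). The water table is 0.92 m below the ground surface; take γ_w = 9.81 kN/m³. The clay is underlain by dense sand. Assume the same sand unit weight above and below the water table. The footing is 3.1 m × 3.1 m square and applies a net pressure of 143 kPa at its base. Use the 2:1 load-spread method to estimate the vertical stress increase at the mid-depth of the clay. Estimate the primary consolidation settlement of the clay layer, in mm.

Mid-depth of clay below the ground surface: z = 1.4 + 5/2 = 3.9 m.
Total vertical stress at mid-clay: σ_v = 18.4×1.4 + 18.2×2.5 = 71.26 kPa.
Pore pressure: u = 9.81×(3.9 − 0.92) = 29.234 kPa.
Initial effective stress: σ'_0 = σ_v − u = 71.26 − 29.234 = 42.026 kPa.
Stress increase at mid-clay by the 2:1 spreading method:
Δσ = qBL/((B+z)(L+z)) = 143×3.1×3.1/((3.1+3.9)(3.1+3.9)) = 28.046 kPa
Final effective stress: σ'_f = 42.026 + 28.046 = 70.072 kPa.
σ'_f = 70.072 > σ'_p = 50.6 kPa, so the stress path crosses the preconsolidation pressure — recompression up to σ'_p, then virgin compression beyond:
S_c = H/(1+e₀)·[C_r·log₁₀(σ'_p/σ'_0) + C_c·log₁₀(σ'_f/σ'_p)]
    = 5/2.09 × [0.089×log₁₀(50.6/42.026) + 0.39×log₁₀(70.072/50.6)]
    = 2.3923 × [0.0071763 + 0.055144] = 0.1491 m

S_c ≈ 149 mm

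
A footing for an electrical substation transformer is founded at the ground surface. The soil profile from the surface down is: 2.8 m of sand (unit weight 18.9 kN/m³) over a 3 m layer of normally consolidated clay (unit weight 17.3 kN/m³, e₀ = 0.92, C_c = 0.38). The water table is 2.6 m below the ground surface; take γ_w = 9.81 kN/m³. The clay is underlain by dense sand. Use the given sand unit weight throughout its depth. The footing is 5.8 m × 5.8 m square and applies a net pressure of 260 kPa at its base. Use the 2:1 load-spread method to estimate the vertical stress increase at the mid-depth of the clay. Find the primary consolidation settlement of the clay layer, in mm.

S_c ≈ 223 mm

Mid-depth of clay below the ground surface: z = 2.8 + 3/2 = 4.3 m.
Total vertical stress at mid-clay: σ_v = 18.9×2.8 + 17.3×1.5 = 78.87 kPa.
Pore pressure: u = 9.81×(4.3 − 2.6) = 16.677 kPa.
Initial effective stress: σ'_0 = σ_v − u = 78.87 − 16.677 = 62.193 kPa.
Stress increase at mid-clay by the 2:1 spreading method:
Δσ = qBL/((B+z)(L+z)) = 260×5.8×5.8/((5.8+4.3)(5.8+4.3)) = 85.741 kPa
Final effective stress: σ'_f = σ'_0 + Δσ = 62.193 + 85.741 = 147.93 kPa.
Normally consolidated clay, so the full stress increment lies on the virgin compression line:
S_c = C_c·H/(1+e₀)·log₁₀(σ'_f/σ'_0) = 0.38×3/(1+0.92)×log₁₀(147.93/62.193)
    = 0.59375 × 0.37631 = 0.2234 m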